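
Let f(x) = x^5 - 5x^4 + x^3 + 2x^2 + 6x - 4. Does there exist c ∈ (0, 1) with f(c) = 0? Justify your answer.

Such a root exists.

f(0) = -4 and f(1) = 1, which have opposite signs.
Since f is a polynomial it is continuous on [0, 1].
By the Intermediate Value Theorem f must vanish at some point of (0, 1).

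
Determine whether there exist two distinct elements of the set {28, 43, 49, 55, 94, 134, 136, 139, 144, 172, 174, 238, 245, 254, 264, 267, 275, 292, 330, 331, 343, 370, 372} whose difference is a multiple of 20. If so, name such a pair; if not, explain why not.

The pair (43, 343) works.

43 mod 20 = 3 and 343 mod 20 = 3, so 343 − 43 = 300 = 15·20.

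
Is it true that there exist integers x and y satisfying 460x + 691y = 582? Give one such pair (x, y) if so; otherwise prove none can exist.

x = 509, y = -338

460 and 691 are coprime, so 460x + 691y ranges over all of ℤ.
Dividing repeatedly: 691 = 1·460 + 231, 460 = 1·231 + 229, 231 = 1·229 + 2, 229 = 114·2 + 1, 2 = 2·1 + 0.
Back-substituting, 1 = 229 − 114·2 = 229 − 114·(231 − 1·229) = −114·231 + 115·229 = −114·231 + 115·(460 − 1·231) = 115·460 − 229·231 = 115·460 − 229·(691 − 1·460) = −229·691 + 344·460; that is, 460·344 + 691·(-229) = 1.
Scaling by 582 gives the particular solution (x, y) = (200208, -133278).
The general solution is x = 200208 + 691k, y = -133278 − 460k; taking k = -289 gives the smaller pair x = 509, y = -338.
Check: 460·509 + 691·(-338) = 234140 − 233558 = 582. ✓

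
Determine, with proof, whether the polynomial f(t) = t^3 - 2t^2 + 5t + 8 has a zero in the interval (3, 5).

No such root exists.

f(3) = 32 and f(5) = 108, both positive.
f'(t) = 3t^2 - 4t + 5 has discriminant (-4)² − 4·3·5 = -44 < 0, so f' has no real roots and is positive for every real t.
Hence f is strictly increasing on ℝ, and in particular on [3, 5]. A strictly monotone function with same-sign endpoint values stays positive on the whole interval, so f has no zero in (3, 5).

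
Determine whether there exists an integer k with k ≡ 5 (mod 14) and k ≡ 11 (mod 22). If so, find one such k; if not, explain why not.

k = 33

gcd(14, 22) = 2. A simultaneous solution exists iff 5 ≡ 11 (mod 2); here 5 mod 2 = 1 = 11 mod 2, so it does.
Step through k = 5, 5 + 14, 5 + 2·14, …: the values 5, 19, 33 reduce mod 22 to 5, 19, 11. The value 33 hits 11.
Indeed 33 ≡ 5 (mod 14) and 33 ≡ 11 (mod 22).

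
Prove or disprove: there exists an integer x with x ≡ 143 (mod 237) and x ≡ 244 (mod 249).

gcd(237, 249) = 3. If x ≡ 143 (mod 237) and x ≡ 244 (mod 249), then x ≡ 143 (mod 3) and x ≡ 244 (mod 3).
But 143 mod 3 = 2 while 244 mod 3 = 1, a contradiction.
Therefore no such x exists.

There is no such integer.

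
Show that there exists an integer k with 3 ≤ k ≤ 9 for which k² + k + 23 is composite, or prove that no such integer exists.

k = 3

At k = 3: 3² + 3 + 23 = 35 = 5·7, which is composite.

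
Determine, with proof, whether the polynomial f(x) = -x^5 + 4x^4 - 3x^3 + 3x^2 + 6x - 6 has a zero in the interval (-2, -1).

f(-2) = 114 and f(-1) = -1, which have opposite signs.
Since f is a polynomial it is continuous on [-2, -1].
By the Intermediate Value Theorem, f takes the value 0 somewhere in the open interval.

Yes, f has a root in the interval.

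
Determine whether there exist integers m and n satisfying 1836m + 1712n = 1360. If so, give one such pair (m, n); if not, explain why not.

gcd(1836, 1712) = 4, and 4 divides 1360, so integer solutions exist.
Dividing through by 4 reduces the equation to 459m + 428n = 340.
Dividing repeatedly: 459 = 1·428 + 31, 428 = 13·31 + 25, 31 = 1·25 + 6, 25 = 4·6 + 1, 6 = 6·1 + 0.
Unwinding: 1 = 25 − 4·6 = 25 − 4·(31 − 1·25) = −4·31 + 5·25 = −4·31 + 5·(428 − 13·31) = 5·428 − 69·31 = 5·428 − 69·(459 − 1·428) = −69·459 + 74·428, i.e. 459·(-69) + 428·74 = 1.
Times 340: 459·(-23460) + 428·25160 = 340, so (-23460, 25160) solves it.
Shifting by a multiple of (428, −459) keeps it a solution: m = -23460 + 55·428 = 80, n = 25160 − 55·459 = -85.
Indeed 1836·80 + 1712·(-85) = 146880 − 145520 = 1360.

m = 80, n = -85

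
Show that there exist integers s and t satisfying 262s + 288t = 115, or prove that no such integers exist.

Both 262 and 288 are divisible by gcd(262, 288) = 2, hence so is any combination 262s + 288t.
But 115 is not a multiple of 2 (it leaves remainder 1).
So the equation is unsolvable over ℤ.

No such integers exist.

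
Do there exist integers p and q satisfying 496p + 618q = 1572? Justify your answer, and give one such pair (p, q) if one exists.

p = 210, q = -166

gcd(496, 618) = 2, and 2 divides 1572, so integer solutions exist.
Dividing through by 2 reduces the equation to 248p + 309q = 786.
Run the Euclidean algorithm on 309 and 248: 309 = 1·248 + 61, 248 = 4·61 + 4, 61 = 15·4 + 1, 4 = 4·1 + 0.
Back-substituting, 1 = 61 − 15·4 = 61 − 15·(248 − 4·61) = −15·248 + 61·61 = −15·248 + 61·(309 − 1·248) = 61·309 − 76·248; that is, 248·(-76) + 309·61 = 1.
Scaling by 786 gives the particular solution (p, q) = (-59736, 47946).
The general solution is p = -59736 + 309k, q = 47946 − 248k; taking k = 194 gives the smaller pair p = 210, q = -166.
Indeed 496·210 + 618·(-166) = 104160 − 102588 = 1572.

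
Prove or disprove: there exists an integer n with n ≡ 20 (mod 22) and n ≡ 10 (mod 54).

n = 64

gcd(22, 54) = 2. A simultaneous solution exists iff 20 ≡ 10 (mod 2); here 20 mod 2 = 0 = 10 mod 2, so it does.
Step through n = 20, 20 + 22, 20 + 2·22, …: the values 20, 42, 64 reduce mod 54 to 20, 42, 10. The value 64 hits 10.
Check: 64 mod 22 = 20, 64 mod 54 = 10. ✓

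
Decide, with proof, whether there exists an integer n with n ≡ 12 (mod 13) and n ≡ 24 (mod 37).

gcd(13, 37) = 1, so the Chinese Remainder Theorem guarantees exactly one residue class mod 481 satisfying both.
Write n = 12 + 13t and require 12 + 13t ≡ 24 (mod 37), i.e. 13t ≡ 12 (mod 37).
To invert 13 modulo 37: 37 = 2·13 + 11, 13 = 1·11 + 2, 11 = 5·2 + 1, 2 = 2·1 + 0, and unwinding, 1 = 11 − 5·2 = 11 − 5·(13 − 1·11) = −5·13 + 6·11 = −5·13 + 6·(37 − 2·13) = 6·37 − 17·13. Thus 13⁻¹ ≡ -17 ≡ 20 (mod 37).
Multiplying by 20: t ≡ 20·12 = 240 ≡ 18 (mod 37).
Taking t = 18 gives n = 12 + 13·18 = 246.
Indeed 246 ≡ 12 (mod 13) and 246 ≡ 24 (mod 37).

n = 246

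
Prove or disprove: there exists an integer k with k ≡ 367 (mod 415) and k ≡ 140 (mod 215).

Reduce both congruences modulo 5, which divides 415 and 215: they say k ≡ 367 (mod 5) and k ≡ 140 (mod 5).
However 367 ≡ 2 and 140 ≡ 0 (mod 5), and 2 ≠ 0.
Hence the system has no solution.

There is no such integer.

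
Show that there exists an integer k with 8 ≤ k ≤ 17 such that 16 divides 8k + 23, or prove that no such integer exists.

For k = 8, 9, …, 17 the values of 8k + 23 modulo 16 are 7, 15, 7, 15, 7, 15, 7, 15, 7, 15 respectively.
Since 0 is absent from this list, 16 ∤ 8k + 23 for every k with 8 ≤ k ≤ 17.

No such integer k in that range exists.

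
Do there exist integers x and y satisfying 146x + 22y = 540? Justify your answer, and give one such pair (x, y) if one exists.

Every value of 146x + 22y is a multiple of gcd(146, 22) = 2; since 2 ∣ 540, solutions exist.
Dividing through by 2 reduces the equation to 73x + 11y = 270.
Run the Euclidean algorithm on 73 and 11: 73 = 6·11 + 7, 11 = 1·7 + 4, 7 = 1·4 + 3, 4 = 1·3 + 1, 3 = 3·1 + 0.
Back-substituting, 1 = 4 − 1·3 = 4 − (7 − 1·4) = −7 + 2·4 = −7 + 2·(11 − 1·7) = 2·11 − 3·7 = 2·11 − 3·(73 − 6·11) = −3·73 + 20·11; that is, 73·(-3) + 11·20 = 1.
Times 270: 73·(-810) + 11·5400 = 270, so (-810, 5400) solves it.
Shifting by a multiple of (11, −73) keeps it a solution: x = -810 + 74·11 = 4, y = 5400 − 74·73 = -2.
Indeed 146·4 + 22·(-2) = 584 − 44 = 540.

x = 4, y = -2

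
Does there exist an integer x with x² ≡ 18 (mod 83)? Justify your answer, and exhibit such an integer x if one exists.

No such integer exists.

83 is prime, so by Euler's criterion 18 is a square mod 83 iff 18^((83−1)/2) = 18^41 ≡ 1 (mod 83).
Squaring successively (mod 83): 18^2 = 324 ≡ 75; 18^4 ≡ 75² = 5625 ≡ 64; 18^8 ≡ 64² = 4096 ≡ 29; 18^16 ≡ 29² = 841 ≡ 11; 18^32 ≡ 11² = 121 ≡ 38.
Since 41 = 32 + 8 + 1, 18^41 ≡ 38 · 29 · 18; multiplying out mod 83: 38·29 = 1102 ≡ 23, then 23·18 = 414 ≡ 82. Thus 18^41 ≡ 82 ≡ −1 (mod 83).
By Euler's criterion 18 is a quadratic non-residue mod 83: no x satisfies x² ≡ 18 (mod 83).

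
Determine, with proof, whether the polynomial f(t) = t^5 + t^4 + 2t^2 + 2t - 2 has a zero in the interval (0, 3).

Yes, f has a root in the interval.

f(0) = -2 and f(3) = 346, which have opposite signs.
As a polynomial, f is continuous on every closed interval.
By the Intermediate Value Theorem, f takes the value 0 somewhere in the open interval.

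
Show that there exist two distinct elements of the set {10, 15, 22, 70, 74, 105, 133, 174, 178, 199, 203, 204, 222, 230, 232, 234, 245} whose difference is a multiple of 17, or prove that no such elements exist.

No, no such pair exists.

Reduce each element modulo 17: 10↦10, 15↦15, 22↦5, 70↦2, 74↦6, 105↦3, 133↦14, 174↦4, 178↦8, 199↦12, 203↦16, 204↦0, 222↦1, 230↦9, 232↦11, 234↦13, 245↦7.
All 17 residues are distinct, so no two elements differ by a multiple of 17.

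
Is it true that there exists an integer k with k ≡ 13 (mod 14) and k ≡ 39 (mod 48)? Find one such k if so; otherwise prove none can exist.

k = 279

Here gcd(14, 48) = 2, and both 13 and 39 leave remainder 1 mod 2, so the system is consistent.
Put k = 13 + 14t, so we need 14t ≡ 26 (mod 48), equivalently (divide by 2) 7t ≡ 13 (mod 24).
Since 7·7 = 49 = 2·24 + 1, the inverse of 7 mod 24 is 7.
Therefore t ≡ 7·13 = 91 ≡ 19 (mod 24).
Then k = 13 + 14·19 = 279.
Verify: 279 = 19·14 + 13 and 279 = 5·48 + 39. ✓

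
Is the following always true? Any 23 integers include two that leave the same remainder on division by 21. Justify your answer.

True.

Each integer lies in one of the 21 residue classes modulo 21.
With 23 integers and only 21 classes, the pigeonhole principle forces two of them, say a and b, into the same class.
So a and b have equal remainders mod 21, which is exactly what was to be shown.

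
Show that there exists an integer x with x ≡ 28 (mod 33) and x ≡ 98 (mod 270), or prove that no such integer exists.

No such integer exists.

Reduce both congruences modulo 3, which divides 33 and 270: they say x ≡ 28 (mod 3) and x ≡ 98 (mod 3).
But 28 mod 3 = 1 while 98 mod 3 = 2, a contradiction.
Therefore no such x exists.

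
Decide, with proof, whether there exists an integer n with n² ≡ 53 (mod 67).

There is no such integer.

Apply Euler's criterion with the prime 67: 53 is a quadratic residue iff 53^33 ≡ 1 (mod 67), and a non-residue iff it is ≡ −1.
Repeated squaring mod 67: 53^2 = 2809 ≡ 62; 53^4 ≡ 62² = 3844 ≡ 25; 53^8 ≡ 25² = 625 ≡ 22; 53^16 ≡ 22² = 484 ≡ 15; 53^32 ≡ 15² = 225 ≡ 24.
Since 33 = 32 + 1, 53^33 ≡ 24 · 53; multiplying out mod 67: 24·53 = 1272 ≡ 66. Thus 53^33 ≡ 66 ≡ −1 (mod 67).
By Euler's criterion 53 is a quadratic non-residue mod 67: no n satisfies n² ≡ 53 (mod 67).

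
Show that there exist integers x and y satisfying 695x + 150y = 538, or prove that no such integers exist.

No, no such integers exist.

Both 695 and 150 are divisible by gcd(695, 150) = 5, hence so is any combination 695x + 150y.
However 538 leaves remainder 3 on division by 5.
Therefore 695x + 150y = 538 has no solution in integers.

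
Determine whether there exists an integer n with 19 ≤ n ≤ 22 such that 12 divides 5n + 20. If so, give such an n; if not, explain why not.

n = 20

At n = 19 the value 115 is not a multiple of 12. n = 20 works, since 5·20 + 20 = 120 = 10·12.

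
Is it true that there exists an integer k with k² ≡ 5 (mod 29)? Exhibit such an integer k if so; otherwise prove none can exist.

k = 18

Take k = 18. Then 18² = 324 = 11·29 + 5, so 18² ≡ 5 (mod 29).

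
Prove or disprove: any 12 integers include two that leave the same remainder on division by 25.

Take the 12 consecutive integers 85, 86, …, 96: their residues mod 25 are all distinct because 12 ≤ 25.
Hence this collection has no pair with equal remainders mod 25, disproving the claim.

No, the set {85, 86, 87, 88, 89, 90, 91, 92, 93, 94, 95, 96} is a counterexample.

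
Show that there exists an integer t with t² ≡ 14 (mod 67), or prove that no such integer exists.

t = 58

t = 58 works: 58² = 3364, and 3364 − 14 = 3350 = 50·67.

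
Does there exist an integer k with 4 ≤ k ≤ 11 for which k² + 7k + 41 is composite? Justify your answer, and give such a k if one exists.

At k = 8: 8² + 7·8 + 41 = 161 = 7·23, which is composite.

k = 8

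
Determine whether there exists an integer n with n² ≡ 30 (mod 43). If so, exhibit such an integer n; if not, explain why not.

No, no such integer exists.

Apply Euler's criterion with the prime 43: 30 is a quadratic residue iff 30^21 ≡ 1 (mod 43), and a non-residue iff it is ≡ −1.
Repeated squaring mod 43: 30^2 = 900 ≡ 40; 30^4 ≡ 40² = 1600 ≡ 9; 30^8 ≡ 9² = 81 ≡ 38; 30^16 ≡ 38² = 1444 ≡ 25.
Since 21 = 16 + 4 + 1, 30^21 ≡ 25 · 9 · 30; multiplying out mod 43: 25·9 = 225 ≡ 10, then 10·30 = 300 ≡ 42. Thus 30^21 ≡ 42 ≡ −1 (mod 43).
The value −1 means 30 is a non-residue modulo 43, so n² ≡ 30 (mod 43) is impossible.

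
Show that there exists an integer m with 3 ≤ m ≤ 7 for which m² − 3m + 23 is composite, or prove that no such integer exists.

At m = 5: 5² − 3·5 + 23 = 33 = 3·11, which is composite.

m = 5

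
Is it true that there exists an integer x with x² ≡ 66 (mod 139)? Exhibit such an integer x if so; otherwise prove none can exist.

Take x = 30. Then 30² = 900 = 6·139 + 66, so 30² ≡ 66 (mod 139).

x = 30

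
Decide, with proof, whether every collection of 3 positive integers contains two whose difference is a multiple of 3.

No; for instance {10, 11, 12} is a counterexample.

Consider the 3 integers 10, 11, 12. They lie in distinct residue classes modulo 3, since 3 ≤ 3.
The differences between them range over 1, …, 2, none of which is divisible by 3.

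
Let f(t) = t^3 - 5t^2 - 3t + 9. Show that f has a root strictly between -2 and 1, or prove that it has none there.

Yes, f has a root in the interval.

f(-2) = -13 and f(1) = 2, which have opposite signs.
f is continuous everywhere (it is a polynomial), in particular on [-2, 1].
By the Intermediate Value Theorem, f takes the value 0 somewhere in the open interval.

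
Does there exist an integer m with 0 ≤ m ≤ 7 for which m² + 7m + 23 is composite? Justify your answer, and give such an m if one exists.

m = 7

At m = 7: 7² + 7·7 + 23 = 121 = 11·11, which is composite.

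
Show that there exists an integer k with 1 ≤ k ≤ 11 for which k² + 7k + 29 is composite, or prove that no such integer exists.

The values for k = 1, 2, …, 11 are 37, 47, 59, 73, 89, 107, 127, 149, 173, 199, 227, and each of these is prime.
So no value in the range makes the expression composite.

There is no such integer k in that range.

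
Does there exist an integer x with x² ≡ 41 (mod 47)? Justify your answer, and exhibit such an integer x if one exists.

No such integer exists.

47 is prime, so by Euler's criterion 41 is a square mod 47 iff 41^((47−1)/2) = 41^23 ≡ 1 (mod 47).
Squaring successively (mod 47): 41^2 = 1681 ≡ 36; 41^4 ≡ 36² = 1296 ≡ 27; 41^8 ≡ 27² = 729 ≡ 24; 41^16 ≡ 24² = 576 ≡ 12.
Since 23 = 16 + 4 + 2 + 1, 41^23 ≡ 12 · 27 · 36 · 41; multiplying out mod 47: 12·27 = 324 ≡ 42, then 42·36 = 1512 ≡ 8, then 8·41 = 328 ≡ 46. Thus 41^23 ≡ 46 ≡ −1 (mod 47).
The value −1 means 41 is a non-residue modulo 47, so x² ≡ 41 (mod 47) is impossible.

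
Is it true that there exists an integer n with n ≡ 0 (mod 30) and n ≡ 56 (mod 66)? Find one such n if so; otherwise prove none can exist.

Reduce both congruences modulo 6, which divides 30 and 66: they say n ≡ 0 (mod 6) and n ≡ 56 (mod 6).
But 0 mod 6 = 0 while 56 mod 6 = 2, a contradiction.
Hence the system has no solution.

There is no such integer.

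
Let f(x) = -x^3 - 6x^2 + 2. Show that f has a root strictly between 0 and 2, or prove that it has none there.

Such a root exists.

f(0) = 2 and f(2) = -30, which have opposite signs.
f is continuous everywhere (it is a polynomial), in particular on [0, 2].
By the Intermediate Value Theorem f must vanish at some point of (0, 2).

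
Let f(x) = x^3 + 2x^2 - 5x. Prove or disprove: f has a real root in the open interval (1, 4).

f(1) = -2 and f(4) = 76, which have opposite signs.
Since f is a polynomial it is continuous on [1, 4].
By the Intermediate Value Theorem, f takes the value 0 somewhere in the open interval.

Yes, f has a root in the interval.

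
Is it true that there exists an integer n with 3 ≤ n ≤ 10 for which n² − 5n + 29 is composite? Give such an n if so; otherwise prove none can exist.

At n = 4: 4² − 5·4 + 29 = 25 = 5·5, which is composite.

n = 4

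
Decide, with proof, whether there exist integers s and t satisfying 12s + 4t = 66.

gcd(12, 4) = 4, so every integer of the form 12s + 4t is a multiple of 4.
But 66 is not a multiple of 4 (it leaves remainder 2).
Hence no integers s, t satisfy the equation.

There are no such integers.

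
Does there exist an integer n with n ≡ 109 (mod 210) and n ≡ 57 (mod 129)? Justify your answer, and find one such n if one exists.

gcd(210, 129) = 3. If n ≡ 109 (mod 210) and n ≡ 57 (mod 129), then n ≡ 109 (mod 3) and n ≡ 57 (mod 3).
These are incompatible: 109 − 57 = 52 is not divisible by 3.
So no integer satisfies both congruences.

No, no such integer exists.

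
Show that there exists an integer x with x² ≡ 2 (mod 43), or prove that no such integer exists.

No such integer exists.

43 is prime, so by Euler's criterion 2 is a square mod 43 iff 2^((43−1)/2) = 2^21 ≡ 1 (mod 43).
Repeated squaring mod 43: 2^2 = 4 ≡ 4; 2^4 ≡ 4² = 16 ≡ 16; 2^8 ≡ 16² = 256 ≡ 41; 2^16 ≡ 41² = 1681 ≡ 4.
Since 21 = 16 + 4 + 1, 2^21 ≡ 4 · 16 · 2; multiplying out mod 43: 4·16 = 64 ≡ 21, then 21·2 = 42 ≡ 42. Thus 2^21 ≡ 42 ≡ −1 (mod 43).
The value −1 means 2 is a non-residue modulo 43, so x² ≡ 2 (mod 43) is impossible.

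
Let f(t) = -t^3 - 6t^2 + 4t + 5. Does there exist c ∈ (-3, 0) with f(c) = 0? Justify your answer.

Yes, f has a root in the interval.

f(-3) = -34 and f(0) = 5, which have opposite signs.
As a polynomial, f is continuous on every closed interval.
By the Intermediate Value Theorem f must vanish at some point of (-3, 0).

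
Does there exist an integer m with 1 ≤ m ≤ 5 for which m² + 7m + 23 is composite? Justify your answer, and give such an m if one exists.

The values for m = 1, 2, …, 5 are 31, 41, 53, 67, 83, and each of these is prime.
So no value in the range makes the expression composite.

No such integer m in that range exists.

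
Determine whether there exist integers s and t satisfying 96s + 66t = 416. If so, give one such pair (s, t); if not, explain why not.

There are no such integers.

gcd(96, 66) = 6, so every integer of the form 96s + 66t is a multiple of 6.
But 416 = 6·69 + 2, so 6 ∤ 416.
Therefore 96s + 66t = 416 has no solution in integers.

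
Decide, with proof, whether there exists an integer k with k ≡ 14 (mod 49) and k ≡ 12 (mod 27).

gcd(49, 27) = 1, so the Chinese Remainder Theorem guarantees exactly one residue class mod 1323 satisfying both.
Write k = 14 + 49t and require 14 + 49t ≡ 12 (mod 27), i.e. 49t ≡ 25 (mod 27).
49 ≡ 22 (mod 27), so this reads 22t ≡ 25 (mod 27). Invert 22 mod 27 by the Euclidean algorithm: 27 = 1·22 + 5, 22 = 4·5 + 2, 5 = 2·2 + 1, 2 = 2·1 + 0; back-substituting, 1 = 5 − 2·2 = 5 − 2·(22 − 4·5) = −2·22 + 9·5 = −2·22 + 9·(27 − 1·22) = 9·27 − 11·22. Hence 22·(-11) ≡ 1, so 22⁻¹ ≡ -11 ≡ 16 (mod 27).
Multiplying by 16: t ≡ 16·25 = 400 ≡ 22 (mod 27).
With t = 22: k = 14 + 49·22 = 1092.
Indeed 1092 ≡ 14 (mod 49) and 1092 ≡ 12 (mod 27).

k = 1092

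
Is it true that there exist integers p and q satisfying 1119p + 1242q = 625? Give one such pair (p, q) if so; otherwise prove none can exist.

There are no such integers.

gcd(1119, 1242) = 3, so every integer of the form 1119p + 1242q is a multiple of 3.
But 625 is not a multiple of 3 (it leaves remainder 1).
Hence no integers p, q satisfy the equation.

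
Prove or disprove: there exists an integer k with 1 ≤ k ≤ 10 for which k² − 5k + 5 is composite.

At k = 10: 10² − 5·10 + 5 = 55 = 5·11, which is composite.

k = 10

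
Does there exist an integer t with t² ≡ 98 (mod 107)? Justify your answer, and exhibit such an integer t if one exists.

No, no such integer exists.

Apply Euler's criterion with the prime 107: 98 is a quadratic residue iff 98^53 ≡ 1 (mod 107), and a non-residue iff it is ≡ −1.
Squaring successively (mod 107): 98^2 = 9604 ≡ 81; 98^4 ≡ 81² = 6561 ≡ 34; 98^8 ≡ 34² = 1156 ≡ 86; 98^16 ≡ 86² = 7396 ≡ 13; 98^32 ≡ 13² = 169 ≡ 62.
Since 53 = 32 + 16 + 4 + 1, 98^53 ≡ 62 · 13 · 34 · 98; multiplying out mod 107: 62·13 = 806 ≡ 57, then 57·34 = 1938 ≡ 12, then 12·98 = 1176 ≡ 106. Thus 98^53 ≡ 106 ≡ −1 (mod 107).
The value −1 means 98 is a non-residue modulo 107, so t² ≡ 98 (mod 107) is impossible.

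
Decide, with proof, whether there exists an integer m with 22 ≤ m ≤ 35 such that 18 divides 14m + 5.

For m = 22, 23, …, 35 the values of 14m + 5 modulo 18 are 7, 3, 17, 13, 9, 5, 1, 15, 11, 7, 3, 17, 13, 9 respectively.
None is 0, so 18 never divides 14m + 5 on this range.

No such integer m in that range exists.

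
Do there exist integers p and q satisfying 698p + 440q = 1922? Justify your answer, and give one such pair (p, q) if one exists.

p = 149, q = -232

Since gcd(698, 440) = 2 and 1922 = 2·961, Bézout's identity guarantees a solution.
Dividing through by 2 reduces the equation to 349p + 220q = 961.
Dividing repeatedly: 349 = 1·220 + 129, 220 = 1·129 + 91, 129 = 1·91 + 38, 91 = 2·38 + 15, 38 = 2·15 + 8, 15 = 1·8 + 7, 8 = 1·7 + 1, 7 = 7·1 + 0.
Working back up the chain: 1 = 8 − 1·7 = 8 − (15 − 1·8) = −15 + 2·8 = −15 + 2·(38 − 2·15) = 2·38 − 5·15 = 2·38 − 5·(91 − 2·38) = −5·91 + 12·38 = −5·91 + 12·(129 − 1·91) = 12·129 − 17·91 = 12·129 − 17·(220 − 1·129) = −17·220 + 29·129 = −17·220 + 29·(349 − 1·220) = 29·349 − 46·220. So 349·29 + 220·(-46) = 1.
Scaling by 961 gives the particular solution (p, q) = (27869, -44206).
Subtracting 126·220 from p and adding 126·349 to q gives the tidier solution (149, -232).
Check: 698·149 + 440·(-232) = 104002 − 102080 = 1922. ✓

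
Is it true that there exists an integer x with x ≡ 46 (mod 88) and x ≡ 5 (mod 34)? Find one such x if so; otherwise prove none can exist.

Reduce both congruences modulo 2, which divides 88 and 34: they say x ≡ 46 (mod 2) and x ≡ 5 (mod 2).
But 46 mod 2 = 0 while 5 mod 2 = 1, a contradiction.
Hence the system has no solution.

No such integer exists.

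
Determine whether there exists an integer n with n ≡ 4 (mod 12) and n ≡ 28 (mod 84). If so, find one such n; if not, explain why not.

n = 28

Here gcd(12, 84) = 12, and both 4 and 28 leave remainder 4 mod 12, so the system is consistent.
Step through n = 4, 4 + 12, 4 + 2·12, …: the values 4, 16, 28 reduce mod 84 to 4, 16, 28. The value 28 hits 28.
Verify: 28 = 2·12 + 4 and 28 = 0·84 + 28. ✓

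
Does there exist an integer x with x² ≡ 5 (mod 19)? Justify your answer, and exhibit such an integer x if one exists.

x = 10

Take x = 10. Then 10² = 100 = 5·19 + 5, so 10² ≡ 5 (mod 19).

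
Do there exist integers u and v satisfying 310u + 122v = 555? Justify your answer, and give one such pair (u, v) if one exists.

No such integers exist.

Any value of 310u + 122v is a multiple of gcd(310, 122) = 2.
But 555 is not a multiple of 2 (it leaves remainder 1).
Hence no integers u, v satisfy the equation.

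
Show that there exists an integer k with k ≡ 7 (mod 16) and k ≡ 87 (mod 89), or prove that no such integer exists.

k = 87

gcd(16, 89) = 1, so the Chinese Remainder Theorem guarantees exactly one residue class mod 1424 satisfying both.
Write k = 7 + 16t and require 7 + 16t ≡ 87 (mod 89), i.e. 16t ≡ 80 (mod 89).
Invert 16 mod 89 by the Euclidean algorithm: 89 = 5·16 + 9, 16 = 1·9 + 7, 9 = 1·7 + 2, 7 = 3·2 + 1, 2 = 2·1 + 0; back-substituting, 1 = 7 − 3·2 = 7 − 3·(9 − 1·7) = −3·9 + 4·7 = −3·9 + 4·(16 − 1·9) = 4·16 − 7·9 = 4·16 − 7·(89 − 5·16) = −7·89 + 39·16. Hence 16·39 ≡ 1, so 16⁻¹ ≡ 39 (mod 89).
Multiplying by 39: t ≡ 39·80 = 3120 ≡ 5 (mod 89).
Taking t = 5 gives k = 7 + 16·5 = 87.
Indeed 87 ≡ 7 (mod 16) and 87 ≡ 87 (mod 89).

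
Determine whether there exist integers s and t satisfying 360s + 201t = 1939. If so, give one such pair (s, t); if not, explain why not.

Any value of 360s + 201t is a multiple of gcd(360, 201) = 3.
But 1939 is not a multiple of 3 (it leaves remainder 1).
Therefore 360s + 201t = 1939 has no solution in integers.

No such integers exist.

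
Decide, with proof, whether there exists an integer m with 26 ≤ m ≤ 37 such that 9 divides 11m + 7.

m = 28 works, since 11·28 + 7 = 315 = 35·9.

m = 28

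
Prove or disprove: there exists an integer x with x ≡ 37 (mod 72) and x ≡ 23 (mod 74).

x = 541

The moduli are not coprime: gcd(72, 74) = 2. Compatibility requires 2 ∣ (23 − 37) = -14, which holds, so solutions exist.
List candidates x ≡ 37 (mod 72): 37, 109, 181, 253, 325, 397, 469, 541. Modulo 74 these are 37, 35, 33, 31, 29, 27, 25, 23; 541 gives 23 as required.
Check: 541 mod 72 = 37, 541 mod 74 = 23. ✓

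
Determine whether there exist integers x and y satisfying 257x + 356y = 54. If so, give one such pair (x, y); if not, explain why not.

x = 226, y = -163

Since gcd(257, 356) = 1, every integer is an integer combination of 257 and 356.
Run the Euclidean algorithm on 356 and 257: 356 = 1·257 + 99, 257 = 2·99 + 59, 99 = 1·59 + 40, 59 = 1·40 + 19, 40 = 2·19 + 2, 19 = 9·2 + 1, 2 = 2·1 + 0.
Back-substituting, 1 = 19 − 9·2 = 19 − 9·(40 − 2·19) = −9·40 + 19·19 = −9·40 + 19·(59 − 1·40) = 19·59 − 28·40 = 19·59 − 28·(99 − 1·59) = −28·99 + 47·59 = −28·99 + 47·(257 − 2·99) = 47·257 − 122·99 = 47·257 − 122·(356 − 1·257) = −122·356 + 169·257; that is, 257·169 + 356·(-122) = 1.
Multiplying through by 54: x = 169·54 = 9126, y = (-122)·54 = -6588 is a solution.
Shifting by a multiple of (356, −257) keeps it a solution: x = 9126 − 25·356 = 226, y = -6588 + 25·257 = -163.
Indeed 257·226 + 356·(-163) = 58082 − 58028 = 54.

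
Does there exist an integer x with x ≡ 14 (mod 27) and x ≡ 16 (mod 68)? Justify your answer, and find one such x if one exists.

x = 1580

gcd(27, 68) = 1, so the Chinese Remainder Theorem guarantees exactly one residue class mod 1836 satisfying both.
Write x = 14 + 27t and require 14 + 27t ≡ 16 (mod 68), i.e. 27t ≡ 2 (mod 68).
Note 27·63 = 1701 ≡ 1 (mod 68) (as 1701 − 1 = 25·68), so 27⁻¹ ≡ 63.
Therefore t ≡ 63·2 = 126 ≡ 58 (mod 68).
With t = 58: x = 14 + 27·58 = 1580.
Check: 1580 mod 27 = 14, 1580 mod 68 = 16. ✓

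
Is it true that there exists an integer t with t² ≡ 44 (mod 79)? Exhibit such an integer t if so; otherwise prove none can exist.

t = 26

Take t = 26. Then 26² = 676 = 8·79 + 44, so 26² ≡ 44 (mod 79).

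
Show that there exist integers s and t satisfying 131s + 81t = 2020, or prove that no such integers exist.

131 and 81 are coprime, so 131s + 81t ranges over all of ℤ.
Run the Euclidean algorithm on 131 and 81: 131 = 1·81 + 50, 81 = 1·50 + 31, 50 = 1·31 + 19, 31 = 1·19 + 12, 19 = 1·12 + 7, 12 = 1·7 + 5, 7 = 1·5 + 2, 5 = 2·2 + 1, 2 = 2·1 + 0.
Unwinding: 1 = 5 − 2·2 = 5 − 2·(7 − 1·5) = −2·7 + 3·5 = −2·7 + 3·(12 − 1·7) = 3·12 − 5·7 = 3·12 − 5·(19 − 1·12) = −5·19 + 8·12 = −5·19 + 8·(31 − 1·19) = 8·31 − 13·19 = 8·31 − 13·(50 − 1·31) = −13·50 + 21·31 = −13·50 + 21·(81 − 1·50) = 21·81 − 34·50 = 21·81 − 34·(131 − 1·81) = −34·131 + 55·81, i.e. 131·(-34) + 81·55 = 1.
Scaling by 2020 gives the particular solution (s, t) = (-68680, 111100).
Shifting by a multiple of (81, −131) keeps it a solution: s = -68680 + 848·81 = 8, t = 111100 − 848·131 = 12.
Check: 131·8 + 81·12 = 1048 + 972 = 2020. ✓

s = 8, t = 12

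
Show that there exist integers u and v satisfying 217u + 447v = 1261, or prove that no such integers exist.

217 and 447 are coprime, so 217u + 447v ranges over all of ℤ.
Euclidean algorithm: 447 = 2·217 + 13, 217 = 16·13 + 9, 13 = 1·9 + 4, 9 = 2·4 + 1, 4 = 4·1 + 0.
Working back up the chain: 1 = 9 − 2·4 = 9 − 2·(13 − 1·9) = −2·13 + 3·9 = −2·13 + 3·(217 − 16·13) = 3·217 − 50·13 = 3·217 − 50·(447 − 2·217) = −50·447 + 103·217. So 217·103 + 447·(-50) = 1.
Multiplying through by 1261: u = 103·1261 = 129883, v = (-50)·1261 = -63050 is a solution.
The general solution is u = 129883 + 447k, v = -63050 − 217k; taking k = -290 gives the smaller pair u = 253, v = -120.
Check: 217·253 + 447·(-120) = 54901 − 53640 = 1261. ✓

u = 253, v = -120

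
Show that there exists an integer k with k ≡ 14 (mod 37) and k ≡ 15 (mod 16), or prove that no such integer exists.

gcd(37, 16) = 1, so the Chinese Remainder Theorem guarantees exactly one residue class mod 592 satisfying both.
Any solution of the first congruence is k = 14 + 37t; substituting into the second, 37t ≡ 15 − 14 ≡ 1 (mod 16).
37 ≡ 5 (mod 16), so this reads 5t ≡ 1 (mod 16). Invert 5 mod 16 by the Euclidean algorithm: 16 = 3·5 + 1, 5 = 5·1 + 0; back-substituting, 1 = 16 − 3·5. Hence 5·(-3) ≡ 1, so 5⁻¹ ≡ -3 ≡ 13 (mod 16).
Multiplying by 13: t ≡ 13·1 = 13 (mod 16).
With t = 13: k = 14 + 37·13 = 495.
Indeed 495 ≡ 14 (mod 37) and 495 ≡ 15 (mod 16).

k = 495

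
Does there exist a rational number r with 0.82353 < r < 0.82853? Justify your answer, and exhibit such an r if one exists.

Look for a denominator N such that an integer falls strictly between N·0.82353 and N·0.82853. N = 23 works: 23·0.82353 = 18.94119 < 19 < 19.05619 = 23·0.82853.
Hence 19/23 is a rational number with 0.82353 < 19/23 < 0.82853.

r = 19/23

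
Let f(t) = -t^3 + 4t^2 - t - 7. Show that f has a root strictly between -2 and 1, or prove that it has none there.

Such a root exists.

f(-2) = 19 and f(1) = -5, which have opposite signs.
f is continuous everywhere (it is a polynomial), in particular on [-2, 1].
By the Intermediate Value Theorem, f takes the value 0 somewhere in the open interval.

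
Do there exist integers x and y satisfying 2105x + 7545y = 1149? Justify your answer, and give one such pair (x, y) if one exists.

No such integers exist.

Both 2105 and 7545 are divisible by gcd(2105, 7545) = 5, hence so is any combination 2105x + 7545y.
However 1149 leaves remainder 4 on division by 5.
So the equation is unsolvable over ℤ.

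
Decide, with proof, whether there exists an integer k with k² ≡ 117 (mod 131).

Take k = 95. Then 95² = 9025 = 68·131 + 117, so 95² ≡ 117 (mod 131).

k = 95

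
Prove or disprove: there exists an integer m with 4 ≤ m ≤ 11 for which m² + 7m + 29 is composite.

The values for m = 4, 5, …, 11 are 73, 89, 107, 127, 149, 173, 199, 227, and each of these is prime.
So no value in the range makes the expression composite.

No such integer m in that range exists.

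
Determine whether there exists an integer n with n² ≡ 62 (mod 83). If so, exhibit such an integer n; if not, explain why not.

There is no such integer.

Apply Euler's criterion with the prime 83: 62 is a quadratic residue iff 62^41 ≡ 1 (mod 83), and a non-residue iff it is ≡ −1.
Repeated squaring mod 83: 62^2 = 3844 ≡ 26; 62^4 ≡ 26² = 676 ≡ 12; 62^8 ≡ 12² = 144 ≡ 61; 62^16 ≡ 61² = 3721 ≡ 69; 62^32 ≡ 69² = 4761 ≡ 30.
Since 41 = 32 + 8 + 1, 62^41 ≡ 30 · 61 · 62; multiplying out mod 83: 30·61 = 1830 ≡ 4, then 4·62 = 248 ≡ 82. Thus 62^41 ≡ 82 ≡ −1 (mod 83).
The value −1 means 62 is a non-residue modulo 83, so n² ≡ 62 (mod 83) is impossible.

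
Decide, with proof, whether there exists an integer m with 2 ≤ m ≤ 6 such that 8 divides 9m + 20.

m = 4 works, since 9·4 + 20 = 56 = 7·8.

m = 4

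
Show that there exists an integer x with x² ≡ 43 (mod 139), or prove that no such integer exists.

Apply Euler's criterion with the prime 139: 43 is a quadratic residue iff 43^69 ≡ 1 (mod 139), and a non-residue iff it is ≡ −1.
Squaring successively (mod 139): 43^2 = 1849 ≡ 42; 43^4 ≡ 42² = 1764 ≡ 96; 43^8 ≡ 96² = 9216 ≡ 42; 43^16 ≡ 42² = 1764 ≡ 96; 43^32 ≡ 96² = 9216 ≡ 42; 43^64 ≡ 42² = 1764 ≡ 96.
Since 69 = 64 + 4 + 1, 43^69 ≡ 96 · 96 · 43; multiplying out mod 139: 96·96 = 9216 ≡ 42, then 42·43 = 1806 ≡ 138. Thus 43^69 ≡ 138 ≡ −1 (mod 139).
By Euler's criterion 43 is a quadratic non-residue mod 139: no x satisfies x² ≡ 43 (mod 139).

No, no such integer exists.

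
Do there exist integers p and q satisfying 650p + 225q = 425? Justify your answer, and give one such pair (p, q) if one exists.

p = 1, q = -1

Since gcd(650, 225) = 25 and 425 = 25·17, Bézout's identity guarantees a solution.
Dividing through by 25 reduces the equation to 26p + 9q = 17.
Run the Euclidean algorithm on 26 and 9: 26 = 2·9 + 8, 9 = 1·8 + 1, 8 = 8·1 + 0.
Back-substituting, 1 = 9 − 1·8 = 9 − (26 − 2·9) = −26 + 3·9; that is, 26·(-1) + 9·3 = 1.
Times 17: 26·(-17) + 9·51 = 17, so (-17, 51) solves it.
Adding 2·9 to p and subtracting 2·26 from q gives the tidier solution (1, -1).
Indeed 650·1 + 225·(-1) = 650 − 225 = 425.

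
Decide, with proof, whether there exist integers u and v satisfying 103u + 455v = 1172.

u = 219, v = -47

Since gcd(103, 455) = 1, every integer is an integer combination of 103 and 455.
Dividing repeatedly: 455 = 4·103 + 43, 103 = 2·43 + 17, 43 = 2·17 + 9, 17 = 1·9 + 8, 9 = 1·8 + 1, 8 = 8·1 + 0.
Working back up the chain: 1 = 9 − 1·8 = 9 − (17 − 1·9) = −17 + 2·9 = −17 + 2·(43 − 2·17) = 2·43 − 5·17 = 2·43 − 5·(103 − 2·43) = −5·103 + 12·43 = −5·103 + 12·(455 − 4·103) = 12·455 − 53·103. So 103·(-53) + 455·12 = 1.
Scaling by 1172 gives the particular solution (u, v) = (-62116, 14064).
The general solution is u = -62116 + 455k, v = 14064 − 103k; taking k = 137 gives the smaller pair u = 219, v = -47.
Check: 103·219 + 455·(-47) = 22557 − 21385 = 1172. ✓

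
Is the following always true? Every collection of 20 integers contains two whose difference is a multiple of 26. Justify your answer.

No; for instance {118, 119, 120, 121, 122, 123, 124, 125, 126, 127, 128, 129, 130, 131, 132, 133, 134, 135, 136, 137} is a counterexample.

Consider the 20 integers 118, 119, …, 137. They lie in distinct residue classes modulo 26, since 20 ≤ 26.
The differences between them range over 1, …, 19, none of which is divisible by 26.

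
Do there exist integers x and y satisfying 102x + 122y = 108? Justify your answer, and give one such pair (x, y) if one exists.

x = 19, y = -15

gcd(102, 122) = 2, and 2 divides 108, so integer solutions exist.
Dividing through by 2 reduces the equation to 51x + 61y = 54.
Run the Euclidean algorithm on 61 and 51: 61 = 1·51 + 10, 51 = 5·10 + 1, 10 = 10·1 + 0.
Unwinding: 1 = 51 − 5·10 = 51 − 5·(61 − 1·51) = −5·61 + 6·51, i.e. 51·6 + 61·(-5) = 1.
Multiplying through by 54: x = 6·54 = 324, y = (-5)·54 = -270 is a solution.
The general solution is x = 324 + 61k, y = -270 − 51k; taking k = -5 gives the smaller pair x = 19, y = -15.
Indeed 102·19 + 122·(-15) = 1938 − 1830 = 108.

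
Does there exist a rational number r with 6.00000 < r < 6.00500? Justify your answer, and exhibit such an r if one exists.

Look for a denominator N such that an integer falls strictly between N·6.00000 and N·6.00500. N = 201 works: 201·6.00000 = 1206.00000 < 1207 < 1207.00500 = 201·6.00500.
So r = 1207/201 works: it is a ratio of integers, and dividing 201·6.00000 < 1207 < 201·6.00500 through by 201 gives 6.00000 < 1207/201 < 6.00500.

r = 1207/201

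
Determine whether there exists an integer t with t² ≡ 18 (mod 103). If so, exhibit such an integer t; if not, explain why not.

Take t = 92. Then 92² = 8464 = 82·103 + 18, so 92² ≡ 18 (mod 103).

t = 92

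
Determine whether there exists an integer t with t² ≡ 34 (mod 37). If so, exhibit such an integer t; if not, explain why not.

t = 16

t = 16 works: 16² = 256, and 256 − 34 = 222 = 6·37.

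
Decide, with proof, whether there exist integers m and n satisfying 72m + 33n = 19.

gcd(72, 33) = 3, so every integer of the form 72m + 33n is a multiple of 3.
But 19 is not a multiple of 3 (it leaves remainder 1).
Therefore 72m + 33n = 19 has no solution in integers.

No, no such integers exist.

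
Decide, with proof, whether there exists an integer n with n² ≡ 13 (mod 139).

Take n = 41. Then 41² = 1681 = 12·139 + 13, so 41² ≡ 13 (mod 139).

n = 41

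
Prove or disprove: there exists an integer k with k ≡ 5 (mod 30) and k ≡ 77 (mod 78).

k = 155

Here gcd(30, 78) = 6, and both 5 and 77 leave remainder 5 mod 6, so the system is consistent.
List candidates k ≡ 5 (mod 30): 5, 35, 65, 95, 125, 155. Modulo 78 these are 5, 35, 65, 17, 47, 77; 155 gives 77 as required.
Check: 155 mod 30 = 5, 155 mod 78 = 77. ✓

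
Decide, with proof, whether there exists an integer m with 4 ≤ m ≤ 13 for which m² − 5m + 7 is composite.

m = 13

At m = 13: 13² − 5·13 + 7 = 111 = 3·37, which is composite.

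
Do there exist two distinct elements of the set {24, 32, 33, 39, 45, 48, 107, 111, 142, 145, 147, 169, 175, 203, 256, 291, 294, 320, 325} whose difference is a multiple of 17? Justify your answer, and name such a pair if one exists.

Yes: 33 and 169.

Both 33 and 169 leave remainder 16 on division by 17; their difference 136 = 8·17 is a multiple of 17.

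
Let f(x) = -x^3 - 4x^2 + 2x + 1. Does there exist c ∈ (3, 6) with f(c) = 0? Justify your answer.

The endpoint values f(3) = -56 and f(6) = -347 are both negative. Claim: f(x) < 0 for every x in (3, 6).
Substitute x = 3 + u, where 0 < u < 3 on the interval. Expanding, f(3 + u) = -u^3 - 13u^2 - 49u - 56.
The nonzero coefficients here are all negative, so for u > 0 every term is negative (or zero), and the constant term -56 is strictly negative.
Therefore f(x) < 0 throughout (3, 6), and f has no zero there.

f has no root in that interval.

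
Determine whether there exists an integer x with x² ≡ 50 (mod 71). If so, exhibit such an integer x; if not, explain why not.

x = 11 works: 11² = 121, and 121 − 50 = 71 = 1·71.

x = 11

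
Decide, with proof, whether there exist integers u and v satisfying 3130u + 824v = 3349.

No such integers exist.

Any value of 3130u + 824v is a multiple of gcd(3130, 824) = 2.
However 3349 leaves remainder 1 on division by 2.
Therefore 3130u + 824v = 3349 has no solution in integers.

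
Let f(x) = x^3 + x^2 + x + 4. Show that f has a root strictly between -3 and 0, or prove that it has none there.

Such a root exists.

f(-3) = -17 and f(0) = 4, which have opposite signs.
Since f is a polynomial it is continuous on [-3, 0].
By the Intermediate Value Theorem, f takes the value 0 somewhere in the open interval.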